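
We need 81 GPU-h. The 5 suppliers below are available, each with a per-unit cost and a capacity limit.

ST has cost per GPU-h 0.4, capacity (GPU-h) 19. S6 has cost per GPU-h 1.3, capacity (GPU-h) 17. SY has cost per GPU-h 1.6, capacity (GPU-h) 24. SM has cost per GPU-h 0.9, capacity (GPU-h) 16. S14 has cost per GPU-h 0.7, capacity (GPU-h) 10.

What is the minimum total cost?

81.5

Fill from the cheapest supplier first.
ST (0.4): use full 19 — 62 GPU-h to go.
S14 at 0.7: take all 10 GPU-h — 52 still needed.
Take 16 from SM at 0.9 — need 36 more.
S6 at 1.3: take all 17 GPU-h — 19 still needed.
Take 19 from SY at 1.6 to finish.
Cost = 19×0.4 + 10×0.7 + 16×0.9 + 17×1.3 + 19×1.6 = 81.5.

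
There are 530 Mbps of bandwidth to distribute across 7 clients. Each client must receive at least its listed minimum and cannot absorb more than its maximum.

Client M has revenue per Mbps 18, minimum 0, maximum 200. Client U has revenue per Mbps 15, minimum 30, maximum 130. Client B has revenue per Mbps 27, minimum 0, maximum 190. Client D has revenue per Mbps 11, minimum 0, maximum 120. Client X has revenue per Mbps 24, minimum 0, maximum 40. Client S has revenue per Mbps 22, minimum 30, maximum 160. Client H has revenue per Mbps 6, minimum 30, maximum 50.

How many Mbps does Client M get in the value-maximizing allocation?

Meeting every minimum uses 0+30+0+0+0+30+30 = 90 Mbps, leaving 440.
Rank by revenue per Mbps: Client B 27 > Client X 24 > Client S 22 > Client M 18 > Client U 15 > Client D 11 > Client H 6.
Client B: +190 to 190 (cap) → 250 left.
Client X takes 40 more to reach its cap of 40 → 210 left.
Client S: +130 to 160 (cap) → 80 left.
Client M has room for 200 more but only 80 remain, so it gets 80.

80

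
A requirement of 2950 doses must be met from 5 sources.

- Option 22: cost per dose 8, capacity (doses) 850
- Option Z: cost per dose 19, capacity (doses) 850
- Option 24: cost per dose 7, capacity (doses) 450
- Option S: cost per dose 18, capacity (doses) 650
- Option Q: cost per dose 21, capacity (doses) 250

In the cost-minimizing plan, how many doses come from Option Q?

Use sources in increasing cost order.
Take 450 from Option 24 at 7 ; need 2500 more.
Option 22 at 8: take all 850 doses ; 1650 still needed.
Option S (18): use full 650 ; 1000 doses to go.
Option Z (19): use full 850 ; 150 doses to go.
Option Q at 21: take 150 of its 250 ; requirement met.

150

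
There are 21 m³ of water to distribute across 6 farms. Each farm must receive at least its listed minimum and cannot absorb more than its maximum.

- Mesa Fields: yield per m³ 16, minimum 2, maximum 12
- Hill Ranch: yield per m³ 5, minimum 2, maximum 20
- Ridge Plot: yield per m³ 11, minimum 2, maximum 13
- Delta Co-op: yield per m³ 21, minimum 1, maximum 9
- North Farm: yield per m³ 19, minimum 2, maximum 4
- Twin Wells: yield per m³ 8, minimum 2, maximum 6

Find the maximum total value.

Meeting every minimum uses 2+2+2+1+2+2 = 11 m³, leaving 10.
Highest yield per m³ first: Delta Co-op 21 > North Farm 19 > Mesa Fields 16 > Ridge Plot 11 > Twin Wells 8 > Hill Ranch 5.
Delta Co-op: +8 to 9 (cap) ; 2 left.
Give North Farm 2 more to hit its cap of 4 ; 0 left.
Total = 16×2 + 5×2 + 11×2 + 21×9 + 19×4 + 8×2 = 345.

345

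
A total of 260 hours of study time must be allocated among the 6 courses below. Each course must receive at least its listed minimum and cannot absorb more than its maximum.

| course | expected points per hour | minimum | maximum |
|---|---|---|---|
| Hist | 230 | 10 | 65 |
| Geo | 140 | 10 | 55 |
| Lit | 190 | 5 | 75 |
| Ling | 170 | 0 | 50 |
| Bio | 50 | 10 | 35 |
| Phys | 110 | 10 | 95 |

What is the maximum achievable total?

Meeting every minimum uses 10+10+5+0+10+10 = 45 hours, leaving 215.
Highest expected points per hour first: Hist 230 > Lit 190 > Ling 170 > Geo 140 > Phys 110 > Bio 50.
Hist takes 55 more to reach its cap of 65 → 160 left.
Lit takes 70 more to reach its cap of 75 → 90 left.
Give Ling 50 more to hit its cap of 50 → 40 left.
Only 40 left; Geo takes them to reach 50.
Total = 230×65 + 140×50 + 190×75 + 170×50 + 50×10 + 110×10 = 46300.

46300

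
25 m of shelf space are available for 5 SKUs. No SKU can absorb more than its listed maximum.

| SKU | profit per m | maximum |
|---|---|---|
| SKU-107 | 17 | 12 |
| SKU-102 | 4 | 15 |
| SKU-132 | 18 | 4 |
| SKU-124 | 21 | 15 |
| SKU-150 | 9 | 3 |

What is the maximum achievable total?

489

Order the SKUs by profit per m: SKU-124 21 > SKU-132 18 > SKU-107 17 > SKU-150 9 > SKU-102 4.
SKU-124: +15 to 15 (cap) ; 10 left.
Give SKU-132 4 to hit its cap of 4 ; 6 left.
SKU-107: +6 (room for 12) → 6. Pool exhausted.
Total = 17×6 + 18×4 + 21×15 = 489.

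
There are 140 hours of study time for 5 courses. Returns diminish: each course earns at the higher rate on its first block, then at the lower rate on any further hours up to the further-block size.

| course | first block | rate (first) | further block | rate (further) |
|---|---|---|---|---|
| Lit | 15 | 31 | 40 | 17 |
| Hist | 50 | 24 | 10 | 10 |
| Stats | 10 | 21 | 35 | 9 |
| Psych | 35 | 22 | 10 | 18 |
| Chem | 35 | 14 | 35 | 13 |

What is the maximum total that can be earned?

Treat each block as its own option and order by rate: Lit/first 31 > Hist/first 24 > Psych/first 22 > Stats/first 21 > Psych/second 18 > Lit/second 17 > Chem/first 14 > Chem/second 13 > Hist/second 10 > Stats/second 9.
Lit first at 31: fill all 15 → 125 left.
Hist/first (24): +50 → 75 left.
Psych/first (22): +35 → 40 left.
Stats/first (21): +10 → 30 left.
Fill Psych second block (10 at 18) → 20 left.
Lit/second: +20 of 40 at 17; pool empty.
Total = 31×15 + 24×50 + 22×35 + 21×10 + 18×10 + 17×20 = 3165.

3165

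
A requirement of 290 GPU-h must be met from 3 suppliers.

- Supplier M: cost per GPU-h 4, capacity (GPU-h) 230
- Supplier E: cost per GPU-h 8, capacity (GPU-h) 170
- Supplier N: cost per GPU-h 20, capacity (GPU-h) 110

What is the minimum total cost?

Fill from the cheapest supplier first.
Supplier M at 4: take all 230 GPU-h — 60 still needed.
Take 60 from Supplier E at 8 to finish.
Supplier N: unused.
Cost = 230×4 + 60×8 = 1400.

1400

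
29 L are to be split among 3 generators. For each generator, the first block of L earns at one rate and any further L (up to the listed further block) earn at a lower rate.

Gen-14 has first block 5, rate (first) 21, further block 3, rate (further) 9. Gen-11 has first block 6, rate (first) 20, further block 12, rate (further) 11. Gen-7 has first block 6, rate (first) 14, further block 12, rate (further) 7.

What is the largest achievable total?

441

Rank every tier by rate: Gen-14/first 21 > Gen-11/first 20 > Gen-7/first 14 > Gen-11/second 11 > Gen-14/second 9 > Gen-7/second 7.
Gen-14 first at 21: fill all 5 ; 24 left.
Gen-11 first at 20: fill all 6 ; 18 left.
Fill Gen-7 first block (6 at 14) ; 12 left.
Gen-11 second at 11: fill all 12 ; 0 left.
Total = 21×5 + 20×6 + 14×6 + 11×12 = 441.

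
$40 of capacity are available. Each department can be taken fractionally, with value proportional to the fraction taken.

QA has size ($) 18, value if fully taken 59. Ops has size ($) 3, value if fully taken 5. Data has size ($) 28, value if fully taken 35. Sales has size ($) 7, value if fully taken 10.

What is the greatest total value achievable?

89

Rank by value-to-size ratio: QA 59/18≈3.28, Ops 5/3≈1.67, Sales 10/7≈1.43, Data 35/28≈1.25.
All 18 $ of QA fit (value 59) ; 22 remain.
All 3 $ of Ops fit (value 5) ; 19 remain.
Sales: take in full, 7 $ for value 10 ; 12 left.
12 $ left: a 12/28 share of Data gives 35×12/28 = 15.
Total value = 89.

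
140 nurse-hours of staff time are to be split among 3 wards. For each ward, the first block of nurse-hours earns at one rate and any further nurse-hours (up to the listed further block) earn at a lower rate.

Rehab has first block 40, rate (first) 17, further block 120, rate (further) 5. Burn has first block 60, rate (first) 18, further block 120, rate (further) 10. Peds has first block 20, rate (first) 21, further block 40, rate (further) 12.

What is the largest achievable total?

Treat each block as its own option and order by rate: Peds/tier1 21 > Burn/tier1 18 > Rehab/tier1 17 > Peds/tier2 12 > Burn/tier2 10 > Rehab/tier2 5.
Peds tier1 at 21: fill all 20 → 120 left.
Burn/tier1 (18): +60 → 60 left.
Rehab tier1 at 17: fill all 40 → 20 left.
Peds tier2 at 12: only 20 left, fill 20.
Total = 21×20 + 18×60 + 17×40 + 12×20 = 2420.

2420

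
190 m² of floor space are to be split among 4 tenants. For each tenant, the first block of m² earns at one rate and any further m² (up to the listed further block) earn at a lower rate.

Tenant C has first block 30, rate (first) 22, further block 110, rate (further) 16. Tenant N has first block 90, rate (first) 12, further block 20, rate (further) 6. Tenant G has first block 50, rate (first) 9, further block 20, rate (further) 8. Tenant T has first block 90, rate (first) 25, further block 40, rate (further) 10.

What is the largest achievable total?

4030

Treat each block as its own option and order by rate: Tenant T/tier1 25 > Tenant C/tier1 22 > Tenant C/tier2 16 > Tenant N/tier1 12 > Tenant T/tier2 10 > Tenant G/tier1 9 > Tenant G/tier2 8 > Tenant N/tier2 6.
Tenant T tier1 at 25: fill all 90 ; 100 left.
Tenant C tier1 at 22: fill all 30 ; 70 left.
Tenant C/tier2: +70 of 110 at 16; pool empty.
Total = 25×90 + 22×30 + 16×70 = 4030.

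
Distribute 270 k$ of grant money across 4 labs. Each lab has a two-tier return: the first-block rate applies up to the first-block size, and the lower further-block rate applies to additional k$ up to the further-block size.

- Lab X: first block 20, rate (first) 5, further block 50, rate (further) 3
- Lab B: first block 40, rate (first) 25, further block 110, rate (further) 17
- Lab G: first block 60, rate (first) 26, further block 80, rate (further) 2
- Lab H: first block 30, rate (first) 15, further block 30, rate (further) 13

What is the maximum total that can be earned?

5270

Rank every tier by rate: Lab G/first 26 > Lab B/first 25 > Lab B/second 17 > Lab H/first 15 > Lab H/second 13 > Lab X/first 5 > Lab X/second 3 > Lab G/second 2.
Fill Lab G first block (60 at 26) → 210 left.
Fill Lab B first block (40 at 25) → 170 left.
Lab B second at 17: fill all 110 → 60 left.
Lab H first at 15: fill all 30 → 30 left.
Fill Lab H second block (30 at 13) → 0 left.
Total = 26×60 + 25×40 + 17×110 + 15×30 + 13×30 = 5270.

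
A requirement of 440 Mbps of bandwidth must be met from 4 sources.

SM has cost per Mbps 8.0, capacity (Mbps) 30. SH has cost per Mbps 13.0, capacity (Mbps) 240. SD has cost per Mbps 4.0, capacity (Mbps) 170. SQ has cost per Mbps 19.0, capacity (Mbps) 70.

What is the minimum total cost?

4040

Use sources in increasing cost order.
SD (4.0): use full 170 → 270 Mbps to go.
SM at 8.0: take all 30 Mbps → 240 still needed.
SH (13.0): use full 240 → 0 Mbps to go.
SQ: unused.
Cost = 170×4.0 + 30×8.0 + 240×13.0 = 4040.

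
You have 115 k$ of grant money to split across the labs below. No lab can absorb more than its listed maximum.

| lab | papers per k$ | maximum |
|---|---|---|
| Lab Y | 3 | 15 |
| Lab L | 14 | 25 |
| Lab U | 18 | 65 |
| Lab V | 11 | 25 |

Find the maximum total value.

1795

Highest papers per k$ first: Lab U 18 > Lab L 14 > Lab V 11 > Lab Y 3.
Lab U takes 65 to reach its cap of 65 → 50 left.
Lab L: +25 to 25 (cap) → 25 left.
Lab V: +25 to 25 (cap) → 0 left.
Total = 14×25 + 18×65 + 11×25 = 1795.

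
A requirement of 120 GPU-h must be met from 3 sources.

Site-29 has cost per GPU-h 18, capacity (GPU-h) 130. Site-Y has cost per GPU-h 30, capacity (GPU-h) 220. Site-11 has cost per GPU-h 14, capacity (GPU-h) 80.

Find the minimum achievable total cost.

1840

Cheapest first:
Take 80 from Site-11 at 14 → need 40 more.
Site-29 at 18: take 40 of its 130 → requirement met.
Site-Y: unused.
Cost = 80×14 + 40×18 = 1840.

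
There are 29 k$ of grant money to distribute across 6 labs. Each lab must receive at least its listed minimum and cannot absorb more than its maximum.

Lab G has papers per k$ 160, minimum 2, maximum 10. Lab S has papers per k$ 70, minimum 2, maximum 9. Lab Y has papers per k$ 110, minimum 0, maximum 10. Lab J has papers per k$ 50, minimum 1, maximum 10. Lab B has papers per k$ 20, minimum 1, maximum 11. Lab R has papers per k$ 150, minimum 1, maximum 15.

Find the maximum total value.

4060

Meeting every minimum uses 2+2+0+1+1+1 = 7 k$, leaving 22.
Highest papers per k$ first: Lab G 160 > Lab R 150 > Lab Y 110 > Lab S 70 > Lab J 50 > Lab B 20.
Give Lab G 8 more to hit its cap of 10 — 14 left.
Lab R takes 14 more to reach its cap of 15 — 0 left.
Total = 160×10 + 70×2 + 50×1 + 20×1 + 150×15 = 4060.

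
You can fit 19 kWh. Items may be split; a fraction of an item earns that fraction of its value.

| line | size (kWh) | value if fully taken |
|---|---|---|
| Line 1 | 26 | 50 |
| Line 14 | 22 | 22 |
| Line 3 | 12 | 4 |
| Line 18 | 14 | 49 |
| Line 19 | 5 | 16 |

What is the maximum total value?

65

Best value per unit of size first: Line 18 49/14≈3.5, Line 19 16/5≈3.2, Line 1 50/26≈1.92, Line 14 22/22≈1, Line 3 4/12≈0.333.
Line 18: take in full, 14 kWh for value 49 — 5 left.
All 5 kWh of Line 19 fit (value 16) — 0 remain.
Total value = 65.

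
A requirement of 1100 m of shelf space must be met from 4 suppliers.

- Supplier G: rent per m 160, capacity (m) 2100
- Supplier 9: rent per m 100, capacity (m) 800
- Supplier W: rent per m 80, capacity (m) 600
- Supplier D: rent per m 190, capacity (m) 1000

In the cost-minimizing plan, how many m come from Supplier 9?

Use suppliers in increasing cost order.
Take 600 from Supplier W at 80 ; need 500 more.
Supplier 9 (100): take the remaining 500 ; done.
Supplier G, Supplier D: unused.

500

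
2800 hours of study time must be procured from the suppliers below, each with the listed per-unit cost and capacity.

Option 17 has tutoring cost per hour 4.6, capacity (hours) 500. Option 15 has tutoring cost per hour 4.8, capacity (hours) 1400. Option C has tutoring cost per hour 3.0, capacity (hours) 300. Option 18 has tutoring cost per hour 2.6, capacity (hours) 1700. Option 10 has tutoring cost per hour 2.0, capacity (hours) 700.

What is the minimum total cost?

Use suppliers in increasing cost order.
Option 10 (2.0): use full 700 → 2100 hours to go.
Option 18 (2.6): use full 1700 → 400 hours to go.
Take 300 from Option C at 3.0 → need 100 more.
Option 17 (4.6): take the remaining 100 → done.
Option 15: unused.
Cost = 700×2.0 + 1700×2.6 + 300×3.0 + 100×4.6 = 7180.

7180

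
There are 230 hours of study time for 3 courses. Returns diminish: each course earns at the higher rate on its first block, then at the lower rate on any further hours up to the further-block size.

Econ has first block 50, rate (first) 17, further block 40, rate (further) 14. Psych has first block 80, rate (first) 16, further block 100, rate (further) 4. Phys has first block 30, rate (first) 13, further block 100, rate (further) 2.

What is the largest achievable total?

3200

Rank every tier by rate: Econ/first 17 > Psych/first 16 > Econ/second 14 > Phys/first 13 > Psych/second 4 > Phys/second 2.
Econ/first (17): +50 — 180 left.
Psych first at 16: fill all 80 — 100 left.
Econ/second (14): +40 — 60 left.
Fill Phys first block (30 at 13) — 30 left.
Psych second at 4: only 30 left, fill 30.
Total = 17×50 + 16×80 + 14×40 + 13×30 + 4×30 = 3200.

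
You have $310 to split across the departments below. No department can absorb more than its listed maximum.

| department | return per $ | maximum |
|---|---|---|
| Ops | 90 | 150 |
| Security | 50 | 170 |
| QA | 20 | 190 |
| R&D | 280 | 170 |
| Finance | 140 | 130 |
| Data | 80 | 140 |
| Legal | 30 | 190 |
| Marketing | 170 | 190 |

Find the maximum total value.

Order the departments by return per $: R&D 280 > Marketing 170 > Finance 140 > Ops 90 > Data 80 > Security 50 > Legal 30 > QA 20.
R&D takes 170 to reach its cap of 170 ; 140 left.
Marketing has room for 190 but only 140 remain, so it gets 140.
Total = 280×170 + 170×140 = 71400.

71400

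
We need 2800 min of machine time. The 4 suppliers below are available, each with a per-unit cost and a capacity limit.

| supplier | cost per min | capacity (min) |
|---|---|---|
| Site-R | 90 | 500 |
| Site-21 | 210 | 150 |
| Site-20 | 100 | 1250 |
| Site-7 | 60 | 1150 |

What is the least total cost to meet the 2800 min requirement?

Use suppliers in increasing cost order.
Site-7 at 60: take all 1150 min → 1650 still needed.
Take 500 from Site-R at 90 → need 1150 more.
Site-20 at 100: take 1150 of its 1250 → requirement met.
Site-21: unused.
Cost = 1150×60 + 500×90 + 1150×100 = 229000.

229000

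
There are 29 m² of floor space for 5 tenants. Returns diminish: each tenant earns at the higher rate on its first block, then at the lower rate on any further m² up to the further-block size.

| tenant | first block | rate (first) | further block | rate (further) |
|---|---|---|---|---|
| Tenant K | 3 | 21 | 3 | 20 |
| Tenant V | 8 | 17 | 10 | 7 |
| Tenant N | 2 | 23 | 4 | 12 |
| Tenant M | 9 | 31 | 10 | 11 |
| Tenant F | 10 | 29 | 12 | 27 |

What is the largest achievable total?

Order all 10 blocks by rate: Tenant M/T1 31 > Tenant F/T1 29 > Tenant F/T2 27 > Tenant N/T1 23 > Tenant K/T1 21 > Tenant K/T2 20 > Tenant V/T1 17 > Tenant N/T2 12 > Tenant M/T2 11 > Tenant V/T2 7.
Tenant M/T1 (31): +9 ; 20 left.
Fill Tenant F T1 block (10 at 29) ; 10 left.
Tenant F/T2: +10 of 12 at 27; pool empty.
Total = 31×9 + 29×10 + 27×10 = 839.

839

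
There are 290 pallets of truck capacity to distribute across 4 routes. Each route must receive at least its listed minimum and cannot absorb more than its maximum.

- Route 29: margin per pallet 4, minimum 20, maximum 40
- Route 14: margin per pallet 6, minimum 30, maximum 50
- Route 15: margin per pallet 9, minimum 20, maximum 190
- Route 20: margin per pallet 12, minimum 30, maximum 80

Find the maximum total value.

2660

Meeting every minimum uses 20+30+20+30 = 100 pallets, leaving 190.
Order the routes by margin per pallet: Route 20 12 > Route 15 9 > Route 14 6 > Route 29 4.
Route 20: +50 to 80 (cap) — 140 left.
Route 15 has room for 170 more but only 140 remain, so it gets 160.
Total = 4×20 + 6×30 + 9×160 + 12×80 = 2660.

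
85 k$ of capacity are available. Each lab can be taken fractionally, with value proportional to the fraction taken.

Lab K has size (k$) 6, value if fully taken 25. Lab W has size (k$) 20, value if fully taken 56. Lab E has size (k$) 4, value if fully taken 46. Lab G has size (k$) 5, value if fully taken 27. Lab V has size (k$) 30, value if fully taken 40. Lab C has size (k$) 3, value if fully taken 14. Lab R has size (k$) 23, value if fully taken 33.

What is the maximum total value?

233

Rank by value-to-size ratio: Lab E 46/4≈11.5, Lab G 27/5≈5.4, Lab C 14/3≈4.67, Lab K 25/6≈4.17, Lab W 56/20≈2.8, Lab R 33/23≈1.43, Lab V 40/30≈1.33.
Take all of Lab E (4 k$, value 46) ; 81 k$ left.
All 5 k$ of Lab G fit (value 27) ; 76 remain.
Take all of Lab C (3 k$, value 14) ; 73 k$ left.
All 6 k$ of Lab K fit (value 25) ; 67 remain.
All 20 k$ of Lab W fit (value 56) ; 47 remain.
Lab R: take in full, 23 k$ for value 33 ; 24 left.
Fill the last 24 k$ with part of Lab V: 24/30 of it earns 32.
Total value = 233.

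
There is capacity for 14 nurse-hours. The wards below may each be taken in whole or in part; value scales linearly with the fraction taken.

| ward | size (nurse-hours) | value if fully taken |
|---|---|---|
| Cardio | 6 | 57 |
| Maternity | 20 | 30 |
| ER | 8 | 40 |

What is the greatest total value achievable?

Rank by value-to-size ratio: Cardio 57/6≈9.5, ER 40/8≈5, Maternity 30/20≈1.5.
Take all of Cardio (6 nurse-hours, value 57) → 8 nurse-hours left.
ER: take in full, 8 nurse-hours for value 40 → 0 left.
Total value = 97.

97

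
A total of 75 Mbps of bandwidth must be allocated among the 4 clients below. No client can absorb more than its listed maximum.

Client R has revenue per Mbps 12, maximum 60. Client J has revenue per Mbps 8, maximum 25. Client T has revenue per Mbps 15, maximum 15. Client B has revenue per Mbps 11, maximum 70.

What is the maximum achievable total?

945

Rank by revenue per Mbps: Client T 15 > Client R 12 > Client B 11 > Client J 8.
Client T takes 15 to reach its cap of 15 — 60 left.
Client R takes 60 to reach its cap of 60 — 0 left.
Total = 12×60 + 15×15 = 945.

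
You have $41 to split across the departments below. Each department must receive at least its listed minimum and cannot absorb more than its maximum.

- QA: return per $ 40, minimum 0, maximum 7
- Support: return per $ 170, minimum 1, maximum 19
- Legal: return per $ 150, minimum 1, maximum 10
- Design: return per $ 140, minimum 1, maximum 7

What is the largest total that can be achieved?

5910

Meeting every minimum uses 0+1+1+1 = 3 $, leaving 38.
Order the departments by return per $: Support 170 > Legal 150 > Design 140 > QA 40.
Give Support 18 more to hit its cap of 19 — 20 left.
Legal: +9 to 10 (cap) — 11 left.
Design: +6 to 7 (cap) — 5 left.
Only 5 left; QA takes them to reach 5.
Total = 40×5 + 170×19 + 150×10 + 140×7 = 5910.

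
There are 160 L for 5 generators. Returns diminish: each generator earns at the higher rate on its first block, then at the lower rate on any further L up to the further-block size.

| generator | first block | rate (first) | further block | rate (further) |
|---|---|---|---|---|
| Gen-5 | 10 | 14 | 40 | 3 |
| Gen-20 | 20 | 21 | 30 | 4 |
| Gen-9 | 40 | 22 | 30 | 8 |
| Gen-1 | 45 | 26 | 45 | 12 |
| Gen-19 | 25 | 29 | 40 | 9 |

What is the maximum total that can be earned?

Treat each block as its own option and order by rate: Gen-19/T1 29 > Gen-1/T1 26 > Gen-9/T1 22 > Gen-20/T1 21 > Gen-5/T1 14 > Gen-1/T2 12 > Gen-19/T2 9 > Gen-9/T2 8 > Gen-20/T2 4 > Gen-5/T2 3.
Gen-19 T1 at 29: fill all 25 — 135 left.
Gen-1 T1 at 26: fill all 45 — 90 left.
Fill Gen-9 T1 block (40 at 22) — 50 left.
Gen-20/T1 (21): +20 — 30 left.
Gen-5 T1 at 14: fill all 10 — 20 left.
Gen-1 T2 at 12: only 20 left, fill 20.
Total = 29×25 + 26×45 + 22×40 + 21×20 + 14×10 + 12×20 = 3575.

3575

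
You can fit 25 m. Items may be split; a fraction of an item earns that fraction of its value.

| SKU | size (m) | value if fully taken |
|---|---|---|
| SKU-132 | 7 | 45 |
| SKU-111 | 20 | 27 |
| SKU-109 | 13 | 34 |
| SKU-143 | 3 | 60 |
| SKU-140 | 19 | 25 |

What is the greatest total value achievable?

Best value per unit of size first: SKU-143 60/3≈20, SKU-132 45/7≈6.43, SKU-109 34/13≈2.62, SKU-111 27/20≈1.35, SKU-140 25/19≈1.32.
SKU-143: take in full, 3 m for value 60 ; 22 left.
Take all of SKU-132 (7 m, value 45) ; 15 m left.
All 13 m of SKU-109 fit (value 34) ; 2 remain.
2 m left: a 2/20 share of SKU-111 gives 27×2/20 = 2.7.
Total value = 141.7.

141.7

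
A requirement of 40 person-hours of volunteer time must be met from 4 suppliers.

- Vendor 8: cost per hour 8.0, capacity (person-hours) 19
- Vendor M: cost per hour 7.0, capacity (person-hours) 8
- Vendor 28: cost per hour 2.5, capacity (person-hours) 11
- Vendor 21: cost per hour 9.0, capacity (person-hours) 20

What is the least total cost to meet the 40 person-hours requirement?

Cheapest first:
Vendor 28 (2.5): use full 11 → 29 person-hours to go.
Vendor M at 7.0: take all 8 person-hours → 21 still needed.
Vendor 8 at 8.0: take all 19 person-hours → 2 still needed.
Take 2 from Vendor 21 at 9.0 to finish.
Cost = 11×2.5 + 8×7.0 + 19×8.0 + 2×9.0 = 253.5.

253.5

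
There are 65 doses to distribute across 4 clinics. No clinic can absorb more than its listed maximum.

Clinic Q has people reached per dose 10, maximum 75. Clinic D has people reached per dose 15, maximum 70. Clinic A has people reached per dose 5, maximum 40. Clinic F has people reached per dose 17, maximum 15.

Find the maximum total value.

Highest people reached per dose first: Clinic F 17 > Clinic D 15 > Clinic Q 10 > Clinic A 5.
Clinic F: +15 to 15 (cap) — 50 left.
Clinic D: +50 (room for 70) → 50. Pool exhausted.
Total = 15×50 + 17×15 = 1005.

1005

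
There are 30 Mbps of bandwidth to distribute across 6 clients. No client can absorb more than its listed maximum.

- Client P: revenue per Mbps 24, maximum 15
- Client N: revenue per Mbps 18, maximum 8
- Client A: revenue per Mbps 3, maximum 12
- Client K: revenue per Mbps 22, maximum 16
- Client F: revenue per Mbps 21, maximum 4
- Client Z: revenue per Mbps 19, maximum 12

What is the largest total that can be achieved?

690

Highest revenue per Mbps first: Client P 24 > Client K 22 > Client F 21 > Client Z 19 > Client N 18 > Client A 3.
Give Client P 15 to hit its cap of 15 ; 15 left.
Client K: +15 (room for 16) → 15. Pool exhausted.
Total = 24×15 + 22×15 = 690.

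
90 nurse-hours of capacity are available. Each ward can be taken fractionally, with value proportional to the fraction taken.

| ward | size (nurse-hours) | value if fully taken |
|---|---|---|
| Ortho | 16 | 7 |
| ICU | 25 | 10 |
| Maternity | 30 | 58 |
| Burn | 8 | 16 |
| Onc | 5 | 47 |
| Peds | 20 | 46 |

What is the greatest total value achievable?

Best value per unit of size first: Onc 47/5≈9.4, Peds 46/20≈2.3, Burn 16/8≈2, Maternity 58/30≈1.93, Ortho 7/16≈0.438, ICU 10/25≈0.4.
Onc: take in full, 5 nurse-hours for value 47 → 85 left.
Peds: take in full, 20 nurse-hours for value 46 → 65 left.
Burn: take in full, 8 nurse-hours for value 16 → 57 left.
Maternity: take in full, 30 nurse-hours for value 58 → 27 left.
Take all of Ortho (16 nurse-hours, value 7) → 11 nurse-hours left.
Only 11 nurse-hours remain; take 11/25 of ICU for value 10×11/25 = 4.4.
Total value = 178.4.

178.4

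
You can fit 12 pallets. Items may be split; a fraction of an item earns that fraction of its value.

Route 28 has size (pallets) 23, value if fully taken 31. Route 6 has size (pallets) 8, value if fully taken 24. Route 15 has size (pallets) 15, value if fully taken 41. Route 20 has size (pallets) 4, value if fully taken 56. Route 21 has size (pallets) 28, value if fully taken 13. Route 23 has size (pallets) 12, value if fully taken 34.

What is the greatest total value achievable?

Rank by value-to-size ratio: Route 20 56/4≈14, Route 6 24/8≈3, Route 23 34/12≈2.83, Route 15 41/15≈2.73, Route 28 31/23≈1.35, Route 21 13/28≈0.464.
Take all of Route 20 (4 pallets, value 56) — 8 pallets left.
Route 6: take in full, 8 pallets for value 24 — 0 left.
Total value = 80.

80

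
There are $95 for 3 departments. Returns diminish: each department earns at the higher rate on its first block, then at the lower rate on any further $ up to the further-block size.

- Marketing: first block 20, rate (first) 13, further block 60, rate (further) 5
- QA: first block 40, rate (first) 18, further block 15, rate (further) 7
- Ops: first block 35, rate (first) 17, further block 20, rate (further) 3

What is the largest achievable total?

Order all 6 blocks by rate: QA/first 18 > Ops/first 17 > Marketing/first 13 > QA/second 7 > Marketing/second 5 > Ops/second 3.
Fill QA first block (40 at 18) — 55 left.
Ops first at 17: fill all 35 — 20 left.
Fill Marketing first block (20 at 13) — 0 left.
Total = 18×40 + 17×35 + 13×20 = 1575.

1575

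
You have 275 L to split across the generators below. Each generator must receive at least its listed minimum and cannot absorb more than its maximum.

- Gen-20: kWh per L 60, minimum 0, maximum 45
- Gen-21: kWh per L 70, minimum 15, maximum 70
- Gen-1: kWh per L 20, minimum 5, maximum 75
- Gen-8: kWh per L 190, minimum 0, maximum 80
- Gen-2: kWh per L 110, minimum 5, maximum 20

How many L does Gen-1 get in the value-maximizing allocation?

60

Meeting every minimum uses 0+15+5+0+5 = 25 L, leaving 250.
Order the generators by kWh per L: Gen-8 190 > Gen-2 110 > Gen-21 70 > Gen-20 60 > Gen-1 20.
Gen-8: +80 to 80 (cap) ; 170 left.
Give Gen-2 15 more to hit its cap of 20 ; 155 left.
Gen-21: +55 to 70 (cap) ; 100 left.
Gen-20 takes 45 more to reach its cap of 45 ; 55 left.
Only 55 left; Gen-1 takes them to reach 60.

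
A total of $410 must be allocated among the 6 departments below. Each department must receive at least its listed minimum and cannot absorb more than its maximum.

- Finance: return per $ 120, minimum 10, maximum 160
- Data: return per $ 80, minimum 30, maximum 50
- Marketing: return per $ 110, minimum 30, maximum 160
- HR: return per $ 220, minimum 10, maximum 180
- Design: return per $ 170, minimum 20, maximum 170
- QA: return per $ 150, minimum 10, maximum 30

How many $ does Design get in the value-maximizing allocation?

Meeting every minimum uses 10+30+30+10+20+10 = 110 $, leaving 300.
Rank by return per $: HR 220 > Design 170 > QA 150 > Finance 120 > Marketing 110 > Data 80.
HR: +170 to 180 (cap) — 130 left.
Design: +130 (room for 150) → 150. Pool exhausted.

150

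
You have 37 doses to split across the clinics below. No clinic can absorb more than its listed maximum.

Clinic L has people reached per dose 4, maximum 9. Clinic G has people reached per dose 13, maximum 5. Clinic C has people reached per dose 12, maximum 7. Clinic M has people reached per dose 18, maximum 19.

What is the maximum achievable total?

515

Order the clinics by people reached per dose: Clinic M 18 > Clinic G 13 > Clinic C 12 > Clinic L 4.
Clinic M takes 19 to reach its cap of 19 → 18 left.
Clinic G takes 5 to reach its cap of 5 → 13 left.
Give Clinic C 7 to hit its cap of 7 → 6 left.
Clinic L has room for 9 but only 6 remain, so it gets 6.
Total = 4×6 + 13×5 + 12×7 + 18×19 = 515.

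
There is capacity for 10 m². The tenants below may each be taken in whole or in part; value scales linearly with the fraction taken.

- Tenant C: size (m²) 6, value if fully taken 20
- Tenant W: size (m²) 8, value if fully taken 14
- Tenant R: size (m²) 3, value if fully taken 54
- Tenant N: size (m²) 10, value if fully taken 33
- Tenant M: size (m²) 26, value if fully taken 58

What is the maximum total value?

77.3

Best value per unit of size first: Tenant R 54/3≈18, Tenant C 20/6≈3.33, Tenant N 33/10≈3.3, Tenant M 58/26≈2.23, Tenant W 14/8≈1.75.
All 3 m² of Tenant R fit (value 54) ; 7 remain.
All 6 m² of Tenant C fit (value 20) ; 1 remain.
Fill the last 1 m² with part of Tenant N: 1/10 of it earns 3.3.
Total value = 77.3.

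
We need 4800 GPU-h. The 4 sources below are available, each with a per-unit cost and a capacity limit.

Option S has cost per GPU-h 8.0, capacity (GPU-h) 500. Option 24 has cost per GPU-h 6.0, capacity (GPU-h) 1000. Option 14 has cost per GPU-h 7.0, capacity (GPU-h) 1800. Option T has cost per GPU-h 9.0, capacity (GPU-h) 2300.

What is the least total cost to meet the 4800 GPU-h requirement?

36100

Use sources in increasing cost order.
Option 24 at 6.0: take all 1000 GPU-h ; 3800 still needed.
Take 1800 from Option 14 at 7.0 ; need 2000 more.
Option S at 8.0: take all 500 GPU-h ; 1500 still needed.
Option T (9.0): take the remaining 1500 ; done.
Cost = 1000×6.0 + 1800×7.0 + 500×8.0 + 1500×9.0 = 36100.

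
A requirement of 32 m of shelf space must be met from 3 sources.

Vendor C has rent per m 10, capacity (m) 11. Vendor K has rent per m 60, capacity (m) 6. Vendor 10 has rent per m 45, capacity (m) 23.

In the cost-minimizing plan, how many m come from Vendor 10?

21

Cheapest first:
Vendor C (10): use full 11 → 21 m to go.
Vendor 10 (45): take the remaining 21 → done.
Vendor K: unused.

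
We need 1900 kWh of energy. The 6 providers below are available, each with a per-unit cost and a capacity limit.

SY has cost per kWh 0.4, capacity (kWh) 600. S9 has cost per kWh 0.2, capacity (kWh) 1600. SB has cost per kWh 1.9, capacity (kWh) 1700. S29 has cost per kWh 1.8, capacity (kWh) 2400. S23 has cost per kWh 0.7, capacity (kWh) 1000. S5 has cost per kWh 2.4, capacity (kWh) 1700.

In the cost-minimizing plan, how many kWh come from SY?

300

Use providers in increasing cost order.
S9 at 0.2: take all 1600 kWh ; 300 still needed.
SY at 0.4: take 300 of its 600 ; requirement met.
S23, S29, SB, S5: unused.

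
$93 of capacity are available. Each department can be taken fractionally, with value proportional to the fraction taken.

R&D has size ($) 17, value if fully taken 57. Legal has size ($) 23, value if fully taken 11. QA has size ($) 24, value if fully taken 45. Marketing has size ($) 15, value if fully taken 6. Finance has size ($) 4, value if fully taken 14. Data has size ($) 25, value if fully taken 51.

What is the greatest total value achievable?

178

Rank by value-to-size ratio: Finance 14/4≈3.5, R&D 57/17≈3.35, Data 51/25≈2.04, QA 45/24≈1.88, Legal 11/23≈0.478, Marketing 6/15≈0.4.
Take all of Finance (4 $, value 14) ; 89 $ left.
Take all of R&D (17 $, value 57) ; 72 $ left.
Take all of Data (25 $, value 51) ; 47 $ left.
QA: take in full, 24 $ for value 45 ; 23 left.
All 23 $ of Legal fit (value 11) ; 0 remain.
Total value = 178.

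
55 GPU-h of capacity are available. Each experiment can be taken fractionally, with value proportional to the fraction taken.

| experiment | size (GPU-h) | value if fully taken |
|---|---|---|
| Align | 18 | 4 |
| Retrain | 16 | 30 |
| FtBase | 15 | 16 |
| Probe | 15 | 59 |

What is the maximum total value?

107

Sort by value density: Probe 59/15≈3.93, Retrain 30/16≈1.88, FtBase 16/15≈1.07, Align 4/18≈0.222.
Take all of Probe (15 GPU-h, value 59) ; 40 GPU-h left.
Retrain: take in full, 16 GPU-h for value 30 ; 24 left.
All 15 GPU-h of FtBase fit (value 16) ; 9 remain.
9 GPU-h left: a 9/18 share of Align gives 4×9/18 = 2.
Total value = 107.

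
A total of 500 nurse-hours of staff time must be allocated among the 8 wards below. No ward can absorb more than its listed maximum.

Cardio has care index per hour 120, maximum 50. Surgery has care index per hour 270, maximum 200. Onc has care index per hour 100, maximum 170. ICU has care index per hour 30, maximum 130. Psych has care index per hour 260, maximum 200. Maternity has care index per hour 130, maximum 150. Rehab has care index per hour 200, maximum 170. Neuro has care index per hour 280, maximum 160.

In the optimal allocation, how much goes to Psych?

Rank by care index per hour: Neuro 280 > Surgery 270 > Psych 260 > Rehab 200 > Maternity 130 > Cardio 120 > Onc 100 > ICU 30.
Give Neuro 160 to hit its cap of 160 — 340 left.
Surgery: +200 to 200 (cap) — 140 left.
Psych has room for 200 but only 140 remain, so it gets 140.

140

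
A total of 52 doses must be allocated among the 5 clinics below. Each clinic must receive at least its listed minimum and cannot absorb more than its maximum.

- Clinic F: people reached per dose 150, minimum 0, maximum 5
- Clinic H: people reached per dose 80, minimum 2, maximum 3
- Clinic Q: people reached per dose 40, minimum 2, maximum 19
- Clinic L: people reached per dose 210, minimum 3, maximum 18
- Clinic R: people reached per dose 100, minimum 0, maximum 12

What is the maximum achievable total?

6530

Meeting every minimum uses 0+2+2+3+0 = 7 doses, leaving 45.
Order the clinics by people reached per dose: Clinic L 210 > Clinic F 150 > Clinic R 100 > Clinic H 80 > Clinic Q 40.
Clinic L takes 15 more to reach its cap of 18 → 30 left.
Give Clinic F 5 more to hit its cap of 5 → 25 left.
Clinic R: +12 to 12 (cap) → 13 left.
Give Clinic H 1 more to hit its cap of 3 → 12 left.
Clinic Q has room for 17 more but only 12 remain, so it gets 14.
Total = 150×5 + 80×3 + 40×14 + 210×18 + 100×12 = 6530.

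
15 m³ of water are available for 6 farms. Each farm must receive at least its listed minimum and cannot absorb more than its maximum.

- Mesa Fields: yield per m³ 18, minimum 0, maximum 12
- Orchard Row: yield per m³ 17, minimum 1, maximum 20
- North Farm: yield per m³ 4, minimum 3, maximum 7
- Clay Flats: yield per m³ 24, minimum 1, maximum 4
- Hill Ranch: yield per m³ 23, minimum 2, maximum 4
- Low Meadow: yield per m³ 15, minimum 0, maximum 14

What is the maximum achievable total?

271

Meeting every minimum uses 0+1+3+1+2+0 = 7 m³, leaving 8.
Order the farms by yield per m³: Clay Flats 24 > Hill Ranch 23 > Mesa Fields 18 > Orchard Row 17 > Low Meadow 15 > North Farm 4.
Clay Flats: +3 to 4 (cap) — 5 left.
Hill Ranch: +2 to 4 (cap) — 3 left.
Mesa Fields: +3 (room for 12) → 3. Pool exhausted.
Total = 18×3 + 17×1 + 4×3 + 24×4 + 23×4 = 271.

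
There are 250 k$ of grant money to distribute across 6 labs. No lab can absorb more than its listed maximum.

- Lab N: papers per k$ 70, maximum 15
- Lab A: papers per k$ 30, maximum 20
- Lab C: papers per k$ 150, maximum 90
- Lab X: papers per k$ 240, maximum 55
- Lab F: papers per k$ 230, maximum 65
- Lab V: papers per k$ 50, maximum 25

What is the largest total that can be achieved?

Rank by papers per k$: Lab X 240 > Lab F 230 > Lab C 150 > Lab N 70 > Lab V 50 > Lab A 30.
Give Lab X 55 to hit its cap of 55 ; 195 left.
Lab F takes 65 to reach its cap of 65 ; 130 left.
Lab C: +90 to 90 (cap) ; 40 left.
Lab N: +15 to 15 (cap) ; 25 left.
Lab V: +25 to 25 (cap) ; 0 left.
Total = 70×15 + 150×90 + 240×55 + 230×65 + 50×25 = 43950.

43950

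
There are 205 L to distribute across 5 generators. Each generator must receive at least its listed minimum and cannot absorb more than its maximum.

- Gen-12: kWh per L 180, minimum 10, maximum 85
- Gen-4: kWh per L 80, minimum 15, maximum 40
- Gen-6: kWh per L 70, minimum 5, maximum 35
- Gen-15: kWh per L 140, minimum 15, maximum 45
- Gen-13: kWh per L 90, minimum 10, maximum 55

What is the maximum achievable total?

Meeting every minimum uses 10+15+5+15+10 = 55 L, leaving 150.
Rank by kWh per L: Gen-12 180 > Gen-15 140 > Gen-13 90 > Gen-4 80 > Gen-6 70.
Gen-12 takes 75 more to reach its cap of 85 → 75 left.
Gen-15 takes 30 more to reach its cap of 45 → 45 left.
Gen-13: +45 to 55 (cap) → 0 left.
Total = 180×85 + 80×15 + 70×5 + 140×45 + 90×55 = 28100.

28100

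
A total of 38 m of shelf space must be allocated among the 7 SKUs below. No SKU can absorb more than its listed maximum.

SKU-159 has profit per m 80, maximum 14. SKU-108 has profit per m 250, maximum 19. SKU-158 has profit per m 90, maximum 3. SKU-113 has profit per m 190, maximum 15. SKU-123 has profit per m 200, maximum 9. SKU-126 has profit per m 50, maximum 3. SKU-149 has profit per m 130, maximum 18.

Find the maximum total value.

Rank by profit per m: SKU-108 250 > SKU-123 200 > SKU-113 190 > SKU-149 130 > SKU-158 90 > SKU-159 80 > SKU-126 50.
Give SKU-108 19 to hit its cap of 19 → 19 left.
SKU-123 takes 9 to reach its cap of 9 → 10 left.
Only 10 left; SKU-113 takes them to reach 10.
Total = 250×19 + 190×10 + 200×9 = 8450.

8450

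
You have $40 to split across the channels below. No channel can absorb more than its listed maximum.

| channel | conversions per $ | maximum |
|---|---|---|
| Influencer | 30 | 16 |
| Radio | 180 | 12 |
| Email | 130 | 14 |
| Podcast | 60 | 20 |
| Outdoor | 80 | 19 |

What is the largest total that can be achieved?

5100

Rank by conversions per $: Radio 180 > Email 130 > Outdoor 80 > Podcast 60 > Influencer 30.
Radio: +12 to 12 (cap) — 28 left.
Give Email 14 to hit its cap of 14 — 14 left.
Only 14 left; Outdoor takes them to reach 14.
Total = 180×12 + 130×14 + 80×14 = 5100.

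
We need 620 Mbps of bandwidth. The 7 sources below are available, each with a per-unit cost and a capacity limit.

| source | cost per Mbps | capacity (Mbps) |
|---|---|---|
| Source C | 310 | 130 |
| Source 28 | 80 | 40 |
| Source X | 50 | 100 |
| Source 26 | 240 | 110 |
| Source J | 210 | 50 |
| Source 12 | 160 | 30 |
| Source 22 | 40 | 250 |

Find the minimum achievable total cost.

72300

Cheapest first:
Take 250 from Source 22 at 40 — need 370 more.
Take 100 from Source X at 50 — need 270 more.
Source 28 at 80: take all 40 Mbps — 230 still needed.
Source 12 at 160: take all 30 Mbps — 200 still needed.
Source J at 210: take all 50 Mbps — 150 still needed.
Source 26 (240): use full 110 — 40 Mbps to go.
Source C (310): take the remaining 40 — done.
Cost = 250×40 + 100×50 + 40×80 + 30×160 + 50×210 + 110×240 + 40×310 = 72300.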